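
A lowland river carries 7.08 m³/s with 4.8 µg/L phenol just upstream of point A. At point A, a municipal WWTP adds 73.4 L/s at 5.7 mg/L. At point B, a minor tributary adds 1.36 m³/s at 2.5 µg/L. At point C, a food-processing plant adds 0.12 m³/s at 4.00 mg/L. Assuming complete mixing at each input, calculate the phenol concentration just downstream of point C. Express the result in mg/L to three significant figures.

4.8 µg/L = 0.0048 mg/L.
73.4 L/s = 0.0734 m³/s.
After input A: C = (7.08·0.0048 + 0.0734·5.7) / 7.153 = 0.06324 mg/L.
2.5 µg/L = 0.0025 mg/L.
After input B: C = (7.153·0.06324 + 1.36·0.0025) / 8.513 = 0.05353 mg/L.
After input C: C = (8.513·0.05353 + 0.12·4) / 8.633 = 0.1084 mg/L.

0.108 mg/L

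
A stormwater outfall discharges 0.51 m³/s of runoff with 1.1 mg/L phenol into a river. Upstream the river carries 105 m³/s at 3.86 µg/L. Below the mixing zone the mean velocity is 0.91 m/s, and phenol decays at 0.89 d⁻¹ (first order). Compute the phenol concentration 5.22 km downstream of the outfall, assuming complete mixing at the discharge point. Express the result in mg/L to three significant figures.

0.00863 mg/L

3.86 µg/L = 0.00386 mg/L.
After complete mixing, C₀ = (0.51·1.1 + 105·0.00386) / 105.5 = 0.009158 mg/L.
Travel time t = 5220 m / 0.91 m/s = 5736 s = 0.06639 d.
C = 0.009158·exp(−0.89·0.06639) = 0.009158·0.9426 = 0.008633 mg/L.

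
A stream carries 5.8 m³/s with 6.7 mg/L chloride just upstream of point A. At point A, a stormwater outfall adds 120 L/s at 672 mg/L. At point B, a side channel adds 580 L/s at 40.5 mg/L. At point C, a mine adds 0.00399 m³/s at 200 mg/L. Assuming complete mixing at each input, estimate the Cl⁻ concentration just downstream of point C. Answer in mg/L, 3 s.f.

120 L/s = 0.12 m³/s.
After input A: C = (5.8·6.7 + 0.12·672) / 5.92 = 20.19 mg/L.
580 L/s = 0.58 m³/s.
After input B: C = (5.92·20.19 + 0.58·40.5) / 6.5 = 22 mg/L.
After input C: C = (6.5·22 + 0.00399·200) / 6.504 = 22.11 mg/L.

22.1 mg/L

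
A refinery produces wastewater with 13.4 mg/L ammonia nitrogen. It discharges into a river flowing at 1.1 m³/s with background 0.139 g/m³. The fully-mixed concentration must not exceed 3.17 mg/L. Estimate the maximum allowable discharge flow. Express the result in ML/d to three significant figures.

Mass balance at complete mixing: C_std·(Q_w + Q_r) = Q_w·C_e + Q_r·C_b.
Rearranging, Q_w = Q_r·(C_std − C_b)/(C_e − C_std) = 1.1·(3.17 − 0.139) / (13.4 − 3.17) = 0.3259 m³/s.
= 28.16 ML/d.

28.2 ML/d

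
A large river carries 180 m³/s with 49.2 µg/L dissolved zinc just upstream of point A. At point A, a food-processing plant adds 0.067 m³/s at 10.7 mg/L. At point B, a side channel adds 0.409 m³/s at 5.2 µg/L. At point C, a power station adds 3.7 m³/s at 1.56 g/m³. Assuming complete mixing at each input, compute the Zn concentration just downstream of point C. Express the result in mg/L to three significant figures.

0.0833 mg/L

49.2 µg/L = 0.0492 mg/L.
After input A: C = (180·0.0492 + 0.067·10.7) / 180.1 = 0.05316 mg/L.
5.2 µg/L = 0.0052 mg/L.
After input B: C = (180.1·0.05316 + 0.409·0.0052) / 180.5 = 0.05305 mg/L.
After input C: C = (180.5·0.05305 + 3.7·1.56) / 184.2 = 0.08333 mg/L.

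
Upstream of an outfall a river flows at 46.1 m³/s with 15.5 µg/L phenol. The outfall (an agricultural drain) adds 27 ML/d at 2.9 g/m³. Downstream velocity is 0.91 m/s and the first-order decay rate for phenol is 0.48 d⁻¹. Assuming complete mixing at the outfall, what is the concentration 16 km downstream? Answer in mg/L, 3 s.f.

27 ML/d = 0.3125 m³/s.
15.5 µg/L = 0.0155 mg/L.
After complete mixing, C₀ = (0.3125·2.9 + 46.1·0.0155) / 46.41 = 0.03492 mg/L.
Travel time t = 1.6e+04 m / 0.91 m/s = 1.758e+04 s = 0.2035 d.
C = 0.03492·exp(−0.48·0.2035) = 0.03492·0.9069 = 0.03167 mg/L.

0.0317 mg/L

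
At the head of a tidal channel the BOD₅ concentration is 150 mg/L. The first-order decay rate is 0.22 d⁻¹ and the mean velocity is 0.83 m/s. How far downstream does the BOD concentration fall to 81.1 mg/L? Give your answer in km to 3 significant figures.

From C = C₀·e^(−kt), t = ln(C₀/C)/k = ln(150/81.1)/0.22 = 0.615/0.22 = 2.795 d.
Distance = v·t = 0.83 m/s × 2.415e+05 s = 2.005e+05 m = 200.5 km.

200 km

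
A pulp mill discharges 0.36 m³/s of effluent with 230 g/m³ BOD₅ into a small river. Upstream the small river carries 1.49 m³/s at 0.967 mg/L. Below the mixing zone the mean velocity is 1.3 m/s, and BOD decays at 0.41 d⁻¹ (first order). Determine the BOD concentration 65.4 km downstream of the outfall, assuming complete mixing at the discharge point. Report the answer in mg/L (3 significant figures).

After complete mixing, C₀ = (0.36·230 + 1.49·0.967) / 1.85 = 45.54 mg/L.
Travel time t = 6.54e+04 m / 1.3 m/s = 5.031e+04 s = 0.5823 d.
C = 45.54·exp(−0.41·0.5823) = 45.54·0.7876 = 35.87 mg/L.

35.9 mg/L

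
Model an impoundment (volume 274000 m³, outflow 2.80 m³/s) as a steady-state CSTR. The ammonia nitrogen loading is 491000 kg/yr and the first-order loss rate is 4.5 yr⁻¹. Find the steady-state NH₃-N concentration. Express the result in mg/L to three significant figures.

Outflow Q = 2.80 m³/s × 3.156e+07 s/yr = 8.836e+07 m³/yr.
Steady-state CSTR mass balance: W = Q·C + k·V·C, so C = W/(Q + kV).
Q + kV = 8.836e+07 + 4.5·274000 = 8.959e+07 m³/yr.
C = 491000/8.959e+07 = 0.00548 kg/m³ = 5.48 mg/L.

5.48 mg/L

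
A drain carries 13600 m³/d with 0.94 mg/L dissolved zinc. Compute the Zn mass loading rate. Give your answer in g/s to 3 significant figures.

13600 m³/d = 0.1574 m³/s.
Mass flux = Q·C = 0.1574 m³/s × 0.94 g/m³ = 0.148 g/s.

0.148 g/s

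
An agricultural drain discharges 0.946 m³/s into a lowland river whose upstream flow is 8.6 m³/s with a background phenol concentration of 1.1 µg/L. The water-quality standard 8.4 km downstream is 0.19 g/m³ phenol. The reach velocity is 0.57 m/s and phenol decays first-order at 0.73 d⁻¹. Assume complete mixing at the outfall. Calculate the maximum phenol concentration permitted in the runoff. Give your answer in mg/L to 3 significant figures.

1.1 µg/L = 0.0011 mg/L.
Travel time to the compliance point: t = 8400/0.57 = 1.474e+04 s = 0.1706 d; decay factor exp(−0.73·0.1706) = 0.8829.
So the concentration just after mixing may be at most 0.19/0.8829 = 0.2152 mg/L.
Mass balance: 0.2152·9.546 = 0.946·Cₑ + 8.6·0.0011.
Cₑ = (2.054 − 0.00946) / 0.946 = 2.161 mg/L.

2.16 mg/L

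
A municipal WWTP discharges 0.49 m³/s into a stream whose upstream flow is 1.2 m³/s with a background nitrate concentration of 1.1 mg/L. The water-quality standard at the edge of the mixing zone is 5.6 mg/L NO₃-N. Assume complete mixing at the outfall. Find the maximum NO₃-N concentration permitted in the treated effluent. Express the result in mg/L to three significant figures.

16.6 mg/L

Mass balance: 5.6·1.69 = 0.49·Cₑ + 1.2·1.1.
Cₑ = (9.464 − 1.32) / 0.49 = 16.62 mg/L.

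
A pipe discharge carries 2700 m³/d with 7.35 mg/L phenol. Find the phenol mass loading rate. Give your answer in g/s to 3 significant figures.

2700 m³/d = 0.03125 m³/s.
Mass flux = Q·C = 0.03125 m³/s × 7.35 g/m³ = 0.2297 g/s.

0.230 g/s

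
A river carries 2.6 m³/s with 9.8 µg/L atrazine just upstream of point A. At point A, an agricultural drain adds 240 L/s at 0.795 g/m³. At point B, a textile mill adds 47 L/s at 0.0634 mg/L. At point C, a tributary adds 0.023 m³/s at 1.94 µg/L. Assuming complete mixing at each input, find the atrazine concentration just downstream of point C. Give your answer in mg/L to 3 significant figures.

9.8 µg/L = 0.0098 mg/L.
240 L/s = 0.24 m³/s.
After input A: C = (2.6·0.0098 + 0.24·0.795) / 2.84 = 0.07615 mg/L.
47 L/s = 0.047 m³/s.
After input B: C = (2.84·0.07615 + 0.047·0.0634) / 2.887 = 0.07595 mg/L.
1.94 µg/L = 0.00194 mg/L.
After input C: C = (2.887·0.07595 + 0.023·0.00194) / 2.91 = 0.07536 mg/L.

0.0754 mg/L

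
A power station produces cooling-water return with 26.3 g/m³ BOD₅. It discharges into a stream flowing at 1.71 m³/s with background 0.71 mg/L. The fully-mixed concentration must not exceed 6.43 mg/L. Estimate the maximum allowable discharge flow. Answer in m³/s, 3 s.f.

0.492 m³/s

Mass balance at complete mixing: C_std·(Q_w + Q_r) = Q_w·C_e + Q_r·C_b.
Rearranging, Q_w = Q_r·(C_std − C_b)/(C_e − C_std) = 1.71·(6.43 − 0.71) / (26.3 − 6.43) = 0.4923 m³/s.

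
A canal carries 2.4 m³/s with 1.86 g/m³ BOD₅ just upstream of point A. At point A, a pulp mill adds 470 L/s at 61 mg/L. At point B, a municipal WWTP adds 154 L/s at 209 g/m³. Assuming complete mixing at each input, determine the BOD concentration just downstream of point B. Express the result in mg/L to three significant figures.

470 L/s = 0.47 m³/s.
After input A: C = (2.4·1.86 + 0.47·61) / 2.87 = 11.54 mg/L.
154 L/s = 0.154 m³/s.
After input B: C = (2.87·11.54 + 0.154·209) / 3.024 = 21.6 mg/L.

21.6 mg/L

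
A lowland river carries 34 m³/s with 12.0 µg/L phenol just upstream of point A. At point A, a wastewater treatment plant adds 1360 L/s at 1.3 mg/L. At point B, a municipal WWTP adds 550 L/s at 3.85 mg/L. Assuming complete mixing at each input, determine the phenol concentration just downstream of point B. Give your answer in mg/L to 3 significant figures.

0.120 mg/L

12.0 µg/L = 0.012 mg/L.
1360 L/s = 1.36 m³/s.
After input A: C = (34·0.012 + 1.36·1.3) / 35.36 = 0.06154 mg/L.
550 L/s = 0.55 m³/s.
After input B: C = (35.36·0.06154 + 0.55·3.85) / 35.91 = 0.1196 mg/L.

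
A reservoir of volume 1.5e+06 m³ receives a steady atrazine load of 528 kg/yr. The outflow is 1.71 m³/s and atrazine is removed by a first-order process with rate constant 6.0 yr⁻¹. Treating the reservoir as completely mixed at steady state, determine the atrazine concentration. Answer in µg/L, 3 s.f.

8.39 µg/L

Outflow Q = 1.71 m³/s × 3.156e+07 s/yr = 5.396e+07 m³/yr.
Steady-state CSTR mass balance: W = Q·C + k·V·C, so C = W/(Q + kV).
Q + kV = 5.396e+07 + 6.0·1.5e+06 = 6.296e+07 m³/yr.
C = 528/6.296e+07 = 8.386e-06 kg/m³ = 0.008386 mg/L = 8.386 µg/L.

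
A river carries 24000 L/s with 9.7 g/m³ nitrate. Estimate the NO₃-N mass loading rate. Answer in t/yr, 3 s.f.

24000 L/s = 24 m³/s.
Mass flux = Q·C = 24 m³/s × 9.7 g/m³ = 232.8 g/s.
= 232.8 g/s × 31.56 = 7347 t/yr.

7350 t/yr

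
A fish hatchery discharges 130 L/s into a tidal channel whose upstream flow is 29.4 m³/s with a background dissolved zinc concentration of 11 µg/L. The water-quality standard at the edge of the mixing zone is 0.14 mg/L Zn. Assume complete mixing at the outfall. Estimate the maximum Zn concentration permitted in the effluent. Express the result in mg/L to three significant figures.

29.3 mg/L

130 L/s = 0.13 m³/s.
11 µg/L = 0.011 mg/L.
Mass balance: 0.14·29.53 = 0.13·Cₑ + 29.4·0.011.
Cₑ = (4.134 − 0.3234) / 0.13 = 29.31 mg/L.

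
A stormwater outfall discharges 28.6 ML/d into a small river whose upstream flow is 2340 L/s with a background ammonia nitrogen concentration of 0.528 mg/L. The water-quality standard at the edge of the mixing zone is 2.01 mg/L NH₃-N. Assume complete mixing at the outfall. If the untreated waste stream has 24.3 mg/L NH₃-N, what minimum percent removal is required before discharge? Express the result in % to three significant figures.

48.6 %

28.6 ML/d = 0.331 m³/s.
2340 L/s = 2.34 m³/s.
Mass balance: 2.01·2.671 = 0.331·Cₑ + 2.34·0.528.
Cₑ = (5.369 − 1.236) / 0.331 = 12.49 mg/L.
Required removal = 1 − 12.49/24.3 = 48.62 %.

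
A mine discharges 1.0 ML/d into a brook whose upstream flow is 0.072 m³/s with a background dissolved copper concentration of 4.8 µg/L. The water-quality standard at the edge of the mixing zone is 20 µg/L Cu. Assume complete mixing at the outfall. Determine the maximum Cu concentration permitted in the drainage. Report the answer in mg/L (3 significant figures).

1.0 ML/d = 0.01157 m³/s.
4.8 µg/L = 0.0048 mg/L.
20 µg/L = 0.02 mg/L.
Mass balance: 0.02·0.08357 = 0.01157·Cₑ + 0.072·0.0048.
Cₑ = (0.001671 − 0.0003456) / 0.01157 = 0.1146 mg/L.

0.115 mg/L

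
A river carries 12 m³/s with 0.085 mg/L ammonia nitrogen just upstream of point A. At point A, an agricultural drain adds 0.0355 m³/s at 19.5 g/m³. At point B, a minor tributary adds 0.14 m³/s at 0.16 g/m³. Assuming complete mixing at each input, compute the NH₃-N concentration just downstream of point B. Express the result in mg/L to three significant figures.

0.142 mg/L

After input A: C = (12·0.085 + 0.0355·19.5) / 12.04 = 0.1423 mg/L.
After input B: C = (12.04·0.1423 + 0.14·0.16) / 12.18 = 0.1425 mg/L.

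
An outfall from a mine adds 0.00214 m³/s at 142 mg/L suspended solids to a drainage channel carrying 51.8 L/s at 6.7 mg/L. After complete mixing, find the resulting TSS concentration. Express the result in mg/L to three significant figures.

51.8 L/s = 0.0518 m³/s.
By mass balance at complete mixing, C = (0.00214·142 + 0.0518·6.7) / (0.00214 + 0.0518) = 0.6509/0.05394 = 12.07 mg/L.

12.1 mg/L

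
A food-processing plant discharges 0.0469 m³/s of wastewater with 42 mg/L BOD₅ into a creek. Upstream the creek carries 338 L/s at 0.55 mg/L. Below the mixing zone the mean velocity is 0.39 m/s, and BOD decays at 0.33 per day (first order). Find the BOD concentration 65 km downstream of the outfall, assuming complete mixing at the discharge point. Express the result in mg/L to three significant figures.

338 L/s = 0.338 m³/s.
After complete mixing, C₀ = (0.0469·42 + 0.338·0.55) / 0.3849 = 5.601 mg/L.
Travel time t = 6.5e+04 m / 0.39 m/s = 1.667e+05 s = 1.929 d.
C = 5.601·exp(−0.33·1.929) = 5.601·0.5291 = 2.963 mg/L.

2.96 mg/L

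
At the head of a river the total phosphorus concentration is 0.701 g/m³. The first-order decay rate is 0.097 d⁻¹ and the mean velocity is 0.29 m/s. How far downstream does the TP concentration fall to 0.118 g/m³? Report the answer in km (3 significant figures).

From C = C₀·e^(−kt), t = ln(C₀/C)/k = ln(0.701/0.118)/0.097 = 1.782/0.097 = 18.37 d.
Distance = v·t = 0.29 m/s × 1.587e+06 s = 4.603e+05 m = 460.3 km.

460 km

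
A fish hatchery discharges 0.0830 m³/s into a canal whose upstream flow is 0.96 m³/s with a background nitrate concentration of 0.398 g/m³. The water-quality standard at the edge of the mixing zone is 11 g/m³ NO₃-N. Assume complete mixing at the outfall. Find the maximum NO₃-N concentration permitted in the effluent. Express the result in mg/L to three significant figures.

134 mg/L

Mass balance: 11·1.043 = 0.083·Cₑ + 0.96·0.398.
Cₑ = (11.47 − 0.3821) / 0.083 = 133.6 mg/L.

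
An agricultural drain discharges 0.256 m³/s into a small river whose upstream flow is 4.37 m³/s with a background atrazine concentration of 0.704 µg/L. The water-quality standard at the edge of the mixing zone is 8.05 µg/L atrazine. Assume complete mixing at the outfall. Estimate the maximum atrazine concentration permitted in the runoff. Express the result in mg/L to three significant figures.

0.704 µg/L = 0.000704 mg/L.
8.05 µg/L = 0.00805 mg/L.
Mass balance: 0.00805·4.626 = 0.256·Cₑ + 4.37·0.000704.
Cₑ = (0.03724 − 0.003076) / 0.256 = 0.1334 mg/L.

0.133 mg/L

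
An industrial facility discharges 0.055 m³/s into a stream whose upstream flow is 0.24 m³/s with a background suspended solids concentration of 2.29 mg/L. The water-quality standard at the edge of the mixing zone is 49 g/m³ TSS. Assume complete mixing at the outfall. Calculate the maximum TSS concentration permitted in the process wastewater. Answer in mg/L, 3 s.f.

253 mg/L

Mass balance: 49·0.295 = 0.055·Cₑ + 0.24·2.29.
Cₑ = (14.46 − 0.5496) / 0.055 = 252.8 mg/L.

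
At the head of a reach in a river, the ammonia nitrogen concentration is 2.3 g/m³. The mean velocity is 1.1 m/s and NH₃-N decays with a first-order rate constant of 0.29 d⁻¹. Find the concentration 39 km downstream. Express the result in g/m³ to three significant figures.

2.04 g/m³

Travel time t = 39 km / 1.1 m/s = 3.9e+04/1.1 = 3.545e+04 s = 0.4104 d.
First-order decay: C = 2.3·exp(−0.29·0.4104) = 2.3·0.8878 = 2.042 g/m³.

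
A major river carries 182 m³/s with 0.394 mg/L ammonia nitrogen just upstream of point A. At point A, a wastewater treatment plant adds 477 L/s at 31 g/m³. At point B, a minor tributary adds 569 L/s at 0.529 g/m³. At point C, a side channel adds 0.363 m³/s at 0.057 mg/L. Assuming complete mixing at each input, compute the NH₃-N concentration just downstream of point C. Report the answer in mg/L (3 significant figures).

0.473 mg/L

477 L/s = 0.477 m³/s.
After input A: C = (182·0.394 + 0.477·31) / 182.5 = 0.474 mg/L.
569 L/s = 0.569 m³/s.
After input B: C = (182.5·0.474 + 0.569·0.529) / 183 = 0.4742 mg/L.
After input C: C = (183·0.4742 + 0.363·0.057) / 183.4 = 0.4734 mg/L.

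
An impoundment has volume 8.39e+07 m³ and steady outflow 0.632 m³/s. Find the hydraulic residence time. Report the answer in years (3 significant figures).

4.21 yr

Q = 0.632 m³/s × 3.156e+07 s/yr = 1.994e+07 m³/yr.
Hydraulic residence time τ = V/Q = 8.39e+07/1.994e+07 = 4.207 yr.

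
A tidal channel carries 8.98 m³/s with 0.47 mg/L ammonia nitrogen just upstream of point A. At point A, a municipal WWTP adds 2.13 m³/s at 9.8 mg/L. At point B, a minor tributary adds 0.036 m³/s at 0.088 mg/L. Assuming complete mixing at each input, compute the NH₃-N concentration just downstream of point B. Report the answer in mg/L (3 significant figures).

2.25 mg/L

After input A: C = (8.98·0.47 + 2.13·9.8) / 11.11 = 2.259 mg/L.
After input B: C = (11.11·2.259 + 0.036·0.088) / 11.15 = 2.252 mg/L.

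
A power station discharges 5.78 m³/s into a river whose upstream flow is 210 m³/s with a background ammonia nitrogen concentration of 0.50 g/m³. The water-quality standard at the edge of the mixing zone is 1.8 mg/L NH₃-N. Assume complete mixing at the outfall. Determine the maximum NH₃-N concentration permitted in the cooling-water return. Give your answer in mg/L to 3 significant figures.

49.0 mg/L

Mass balance: 1.8·215.8 = 5.78·Cₑ + 210·0.5.
Cₑ = (388.4 − 105) / 5.78 = 49.03 mg/L.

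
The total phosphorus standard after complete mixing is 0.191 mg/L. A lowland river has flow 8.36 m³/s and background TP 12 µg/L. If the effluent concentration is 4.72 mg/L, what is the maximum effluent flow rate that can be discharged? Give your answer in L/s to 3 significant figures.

12 µg/L = 0.012 mg/L.
Mass balance at complete mixing: C_std·(Q_w + Q_r) = Q_w·C_e + Q_r·C_b.
Rearranging, Q_w = Q_r·(C_std − C_b)/(C_e − C_std) = 8.36·(0.191 − 0.012) / (4.72 − 0.191) = 0.3304 m³/s.
= 330.4 L/s.

330 L/s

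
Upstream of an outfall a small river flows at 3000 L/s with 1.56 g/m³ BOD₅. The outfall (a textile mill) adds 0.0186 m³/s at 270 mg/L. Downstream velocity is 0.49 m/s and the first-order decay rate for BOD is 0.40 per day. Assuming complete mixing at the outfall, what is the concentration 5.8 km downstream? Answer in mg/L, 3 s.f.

3.04 mg/L

3000 L/s = 3 m³/s.
After complete mixing, C₀ = (0.0186·270 + 3·1.56) / 3.019 = 3.214 mg/L.
Travel time t = 5800 m / 0.49 m/s = 1.184e+04 s = 0.137 d.
C = 3.214·exp(−0.40·0.137) = 3.214·0.9467 = 3.043 mg/L.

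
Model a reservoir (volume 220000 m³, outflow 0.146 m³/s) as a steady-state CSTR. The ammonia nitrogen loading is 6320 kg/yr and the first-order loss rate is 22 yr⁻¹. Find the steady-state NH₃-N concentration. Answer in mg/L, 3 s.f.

0.669 mg/L

Outflow Q = 0.146 m³/s × 3.156e+07 s/yr = 4.607e+06 m³/yr.
Steady-state CSTR mass balance: W = Q·C + k·V·C, so C = W/(Q + kV).
Q + kV = 4.607e+06 + 22·220000 = 9.447e+06 m³/yr.
C = 6320/9.447e+06 = 0.000669 kg/m³ = 0.669 mg/L.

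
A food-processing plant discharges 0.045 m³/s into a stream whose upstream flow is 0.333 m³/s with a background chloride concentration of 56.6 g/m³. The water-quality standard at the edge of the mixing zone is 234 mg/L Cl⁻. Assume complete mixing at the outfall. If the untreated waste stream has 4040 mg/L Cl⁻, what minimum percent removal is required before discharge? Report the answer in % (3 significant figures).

Mass balance: 234·0.378 = 0.045·Cₑ + 0.333·56.6.
Cₑ = (88.45 − 18.85) / 0.045 = 1547 mg/L.
Required removal = 1 − 1547/4040 = 61.71 %.

61.7 %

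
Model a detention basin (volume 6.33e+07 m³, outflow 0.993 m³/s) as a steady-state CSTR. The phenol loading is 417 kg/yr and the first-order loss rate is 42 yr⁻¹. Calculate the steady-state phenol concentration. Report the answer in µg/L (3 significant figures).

Outflow Q = 0.993 m³/s × 3.156e+07 s/yr = 3.134e+07 m³/yr.
Steady-state CSTR mass balance: W = Q·C + k·V·C, so C = W/(Q + kV).
Q + kV = 3.134e+07 + 42·6.33e+07 = 2.69e+09 m³/yr.
C = 417/2.69e+09 = 1.55e-07 kg/m³ = 0.000155 mg/L = 0.155 µg/L.

0.155 µg/L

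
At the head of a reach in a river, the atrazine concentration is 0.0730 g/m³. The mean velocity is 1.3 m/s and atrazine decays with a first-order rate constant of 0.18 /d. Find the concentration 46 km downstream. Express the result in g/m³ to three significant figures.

Travel time t = 46 km / 1.3 m/s = 4.6e+04/1.3 = 3.538e+04 s = 0.4095 d.
First-order decay: C = 0.0730·exp(−0.18·0.4095) = 0.0730·0.9289 = 0.06781 g/m³.

0.0678 g/m³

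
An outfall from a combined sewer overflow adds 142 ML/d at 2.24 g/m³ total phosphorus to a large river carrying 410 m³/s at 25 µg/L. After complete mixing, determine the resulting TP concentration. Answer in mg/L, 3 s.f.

0.0338 mg/L

142 ML/d = 1.644 m³/s.
25 µg/L = 0.025 mg/L.
Conservation of mass across the mixing zone: C = (1.644·2.24 + 410·0.025) / (1.644 + 410) = 13.93/411.6 = 0.03384 mg/L.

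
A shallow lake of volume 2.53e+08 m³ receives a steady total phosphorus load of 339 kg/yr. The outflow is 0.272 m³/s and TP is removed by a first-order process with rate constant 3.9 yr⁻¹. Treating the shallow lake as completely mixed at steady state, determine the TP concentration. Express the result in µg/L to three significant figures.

Outflow Q = 0.272 m³/s × 3.156e+07 s/yr = 8.584e+06 m³/yr.
Steady-state CSTR mass balance: W = Q·C + k·V·C, so C = W/(Q + kV).
Q + kV = 8.584e+06 + 3.9·2.53e+08 = 9.953e+08 m³/yr.
C = 339/9.953e+08 = 3.406e-07 kg/m³ = 0.0003406 mg/L = 0.3406 µg/L.

0.341 µg/L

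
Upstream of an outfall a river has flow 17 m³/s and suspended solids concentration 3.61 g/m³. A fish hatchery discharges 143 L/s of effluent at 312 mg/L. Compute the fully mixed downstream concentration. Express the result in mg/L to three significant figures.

143 L/s = 0.143 m³/s.
Conservation of mass across the mixing zone: C = (0.143·312 + 17·3.61) / (0.143 + 17) = 106/17.14 = 6.182 mg/L.

6.18 mg/L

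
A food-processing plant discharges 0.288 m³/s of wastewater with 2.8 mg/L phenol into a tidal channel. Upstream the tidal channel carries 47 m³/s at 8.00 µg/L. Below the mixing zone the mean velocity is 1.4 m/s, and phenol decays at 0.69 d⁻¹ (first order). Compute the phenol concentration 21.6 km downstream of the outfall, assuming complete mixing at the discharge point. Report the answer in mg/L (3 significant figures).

0.0221 mg/L

8.00 µg/L = 0.008 mg/L.
After complete mixing, C₀ = (0.288·2.8 + 47·0.008) / 47.29 = 0.025 mg/L.
Travel time t = 2.16e+04 m / 1.4 m/s = 1.543e+04 s = 0.1786 d.
C = 0.025·exp(−0.69·0.1786) = 0.025·0.8841 = 0.02211 mg/L.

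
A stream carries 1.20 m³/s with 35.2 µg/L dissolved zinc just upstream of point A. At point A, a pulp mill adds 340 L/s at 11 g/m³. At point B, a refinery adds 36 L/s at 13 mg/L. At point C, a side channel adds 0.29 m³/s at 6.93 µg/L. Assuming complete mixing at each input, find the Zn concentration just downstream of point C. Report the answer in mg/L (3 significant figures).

35.2 µg/L = 0.0352 mg/L.
340 L/s = 0.34 m³/s.
After input A: C = (1.2·0.0352 + 0.34·11) / 1.54 = 2.456 mg/L.
36 L/s = 0.036 m³/s.
After input B: C = (1.54·2.456 + 0.036·13) / 1.576 = 2.697 mg/L.
6.93 µg/L = 0.00693 mg/L.
After input C: C = (1.576·2.697 + 0.29·0.00693) / 1.866 = 2.279 mg/L.

2.28 mg/L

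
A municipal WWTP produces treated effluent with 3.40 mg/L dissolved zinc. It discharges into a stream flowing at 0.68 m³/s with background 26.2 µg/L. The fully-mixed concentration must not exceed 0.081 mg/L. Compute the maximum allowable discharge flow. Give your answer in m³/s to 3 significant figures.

26.2 µg/L = 0.0262 mg/L.
Mass balance at complete mixing: C_std·(Q_w + Q_r) = Q_w·C_e + Q_r·C_b.
Rearranging, Q_w = Q_r·(C_std − C_b)/(C_e − C_std) = 0.68·(0.081 − 0.0262) / (3.4 − 0.081) = 0.01123 m³/s.

0.0112 m³/s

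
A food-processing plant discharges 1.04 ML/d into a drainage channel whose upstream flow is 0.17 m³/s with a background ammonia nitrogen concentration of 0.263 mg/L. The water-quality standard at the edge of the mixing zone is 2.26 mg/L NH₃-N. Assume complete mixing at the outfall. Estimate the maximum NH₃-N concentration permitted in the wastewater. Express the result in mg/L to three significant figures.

30.5 mg/L

1.04 ML/d = 0.01204 m³/s.
Mass balance: 2.26·0.182 = 0.01204·Cₑ + 0.17·0.263.
Cₑ = (0.4114 − 0.04471) / 0.01204 = 30.46 mg/L.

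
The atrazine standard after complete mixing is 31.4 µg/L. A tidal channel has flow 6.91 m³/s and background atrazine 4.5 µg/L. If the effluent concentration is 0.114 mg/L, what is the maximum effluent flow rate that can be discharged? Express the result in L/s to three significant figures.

2250 L/s

4.5 µg/L = 0.0045 mg/L.
31.4 µg/L = 0.0314 mg/L.
Mass balance at complete mixing: C_std·(Q_w + Q_r) = Q_w·C_e + Q_r·C_b.
Rearranging, Q_w = Q_r·(C_std − C_b)/(C_e − C_std) = 6.91·(0.0314 − 0.0045) / (0.114 − 0.0314) = 2.25 m³/s.
= 2250 L/s.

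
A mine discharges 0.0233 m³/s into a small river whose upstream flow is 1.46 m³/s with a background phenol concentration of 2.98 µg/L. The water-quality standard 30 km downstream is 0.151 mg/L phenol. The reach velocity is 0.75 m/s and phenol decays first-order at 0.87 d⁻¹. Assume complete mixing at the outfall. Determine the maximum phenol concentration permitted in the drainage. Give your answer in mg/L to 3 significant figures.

14.2 mg/L

2.98 µg/L = 0.00298 mg/L.
Travel time to the compliance point: t = 3e+04/0.75 = 4e+04 s = 0.463 d; decay factor exp(−0.87·0.463) = 0.6685.
So the concentration just after mixing may be at most 0.151/0.6685 = 0.2259 mg/L.
Mass balance: 0.2259·1.483 = 0.0233·Cₑ + 1.46·0.00298.
Cₑ = (0.3351 − 0.004351) / 0.0233 = 14.19 mg/L.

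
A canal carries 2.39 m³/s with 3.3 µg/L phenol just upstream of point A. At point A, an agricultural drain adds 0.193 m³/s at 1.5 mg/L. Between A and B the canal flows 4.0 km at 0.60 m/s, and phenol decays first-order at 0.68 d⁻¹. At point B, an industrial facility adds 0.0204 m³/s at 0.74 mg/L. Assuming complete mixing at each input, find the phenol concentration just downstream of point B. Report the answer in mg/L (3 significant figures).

3.3 µg/L = 0.0033 mg/L.
After input A: C = (2.39·0.0033 + 0.193·1.5) / 2.583 = 0.1151 mg/L.
Over the 4.0 km reach to input B (t = 6667 s = 0.07716 d), decay gives C = 0.1151·exp(−0.68·0.07716) = 0.1092 mg/L.
After input B: C = (2.583·0.1092 + 0.0204·0.74) / 2.603 = 0.1142 mg/L.

0.114 mg/L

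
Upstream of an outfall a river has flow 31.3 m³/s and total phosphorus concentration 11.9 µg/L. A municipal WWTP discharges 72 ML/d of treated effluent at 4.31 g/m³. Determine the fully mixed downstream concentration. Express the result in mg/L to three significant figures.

72 ML/d = 0.8333 m³/s.
11.9 µg/L = 0.0119 mg/L.
By mass balance at complete mixing, C = (0.8333·4.31 + 31.3·0.0119) / (0.8333 + 31.3) = 3.964/32.13 = 0.1234 mg/L.

0.123 mg/L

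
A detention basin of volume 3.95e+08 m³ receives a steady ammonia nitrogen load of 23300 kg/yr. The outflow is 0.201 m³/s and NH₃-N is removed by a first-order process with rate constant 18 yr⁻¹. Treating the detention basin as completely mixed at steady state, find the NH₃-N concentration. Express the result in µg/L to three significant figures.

3.27 µg/L

Outflow Q = 0.201 m³/s × 3.156e+07 s/yr = 6.343e+06 m³/yr.
Steady-state CSTR mass balance: W = Q·C + k·V·C, so C = W/(Q + kV).
Q + kV = 6.343e+06 + 18·3.95e+08 = 7.116e+09 m³/yr.
C = 23300/7.116e+09 = 3.274e-06 kg/m³ = 0.003274 mg/L = 3.274 µg/L.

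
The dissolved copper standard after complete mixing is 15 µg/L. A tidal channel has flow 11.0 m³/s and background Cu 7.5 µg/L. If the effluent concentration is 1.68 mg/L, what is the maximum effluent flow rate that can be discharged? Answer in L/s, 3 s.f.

7.5 µg/L = 0.0075 mg/L.
15 µg/L = 0.015 mg/L.
Mass balance at complete mixing: C_std·(Q_w + Q_r) = Q_w·C_e + Q_r·C_b.
Rearranging, Q_w = Q_r·(C_std − C_b)/(C_e − C_std) = 11.0·(0.015 − 0.0075) / (1.68 − 0.015) = 0.04955 m³/s.
= 49.55 L/s.

49.5 L/s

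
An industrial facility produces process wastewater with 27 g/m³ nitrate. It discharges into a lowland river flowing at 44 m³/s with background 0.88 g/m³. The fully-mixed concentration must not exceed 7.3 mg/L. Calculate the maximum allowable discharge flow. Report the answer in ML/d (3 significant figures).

Mass balance at complete mixing: C_std·(Q_w + Q_r) = Q_w·C_e + Q_r·C_b.
Rearranging, Q_w = Q_r·(C_std − C_b)/(C_e − C_std) = 44·(7.3 − 0.88) / (27 − 7.3) = 14.34 m³/s.
= 1239 ML/d.

1240 ML/d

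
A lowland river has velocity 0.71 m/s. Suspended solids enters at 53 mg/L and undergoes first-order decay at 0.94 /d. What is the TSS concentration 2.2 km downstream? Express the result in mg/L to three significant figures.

Travel time t = 2.2 km / 0.71 m/s = 2200/0.71 = 3099 s = 0.03586 d.
First-order decay: C = 53·exp(−0.94·0.03586) = 53·0.9669 = 51.24 mg/L.

51.2 mg/L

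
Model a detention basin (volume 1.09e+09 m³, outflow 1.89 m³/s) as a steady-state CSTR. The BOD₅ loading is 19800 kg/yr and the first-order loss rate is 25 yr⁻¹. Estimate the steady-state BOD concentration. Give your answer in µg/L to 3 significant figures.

Outflow Q = 1.89 m³/s × 3.156e+07 s/yr = 5.964e+07 m³/yr.
Steady-state CSTR mass balance: W = Q·C + k·V·C, so C = W/(Q + kV).
Q + kV = 5.964e+07 + 25·1.09e+09 = 2.731e+10 m³/yr.
C = 19800/2.731e+10 = 7.25e-07 kg/m³ = 0.000725 mg/L = 0.725 µg/L.

0.725 µg/L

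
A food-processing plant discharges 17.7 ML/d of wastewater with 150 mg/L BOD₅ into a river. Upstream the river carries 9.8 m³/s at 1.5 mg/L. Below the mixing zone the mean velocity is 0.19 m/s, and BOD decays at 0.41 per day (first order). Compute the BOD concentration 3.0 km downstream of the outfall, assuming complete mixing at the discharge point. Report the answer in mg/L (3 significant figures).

17.7 ML/d = 0.2049 m³/s.
After complete mixing, C₀ = (0.2049·150 + 9.8·1.5) / 10 = 4.541 mg/L.
Travel time t = 3000 m / 0.19 m/s = 1.579e+04 s = 0.1827 d.
C = 4.541·exp(−0.41·0.1827) = 4.541·0.9278 = 4.213 mg/L.

4.21 mg/L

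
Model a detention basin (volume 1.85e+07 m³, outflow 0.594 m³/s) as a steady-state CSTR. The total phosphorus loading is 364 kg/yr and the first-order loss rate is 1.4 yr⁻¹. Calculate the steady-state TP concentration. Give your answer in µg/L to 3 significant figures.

Outflow Q = 0.594 m³/s × 3.156e+07 s/yr = 1.875e+07 m³/yr.
Steady-state CSTR mass balance: W = Q·C + k·V·C, so C = W/(Q + kV).
Q + kV = 1.875e+07 + 1.4·1.85e+07 = 4.465e+07 m³/yr.
C = 364/4.465e+07 = 8.153e-06 kg/m³ = 0.008153 mg/L = 8.153 µg/L.

8.15 µg/L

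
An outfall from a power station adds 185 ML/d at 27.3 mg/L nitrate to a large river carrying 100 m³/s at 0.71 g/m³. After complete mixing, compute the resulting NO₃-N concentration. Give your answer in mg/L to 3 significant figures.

185 ML/d = 2.141 m³/s.
Conservation of mass across the mixing zone: C = (2.141·27.3 + 100·0.71) / (2.141 + 100) = 129.5/102.1 = 1.267 mg/L.

1.27 mg/L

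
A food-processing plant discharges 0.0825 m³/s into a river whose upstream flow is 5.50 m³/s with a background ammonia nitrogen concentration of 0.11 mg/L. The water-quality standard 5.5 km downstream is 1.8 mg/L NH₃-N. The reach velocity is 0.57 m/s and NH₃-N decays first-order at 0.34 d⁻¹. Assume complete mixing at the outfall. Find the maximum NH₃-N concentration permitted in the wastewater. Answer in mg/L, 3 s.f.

119 mg/L

Travel time to the compliance point: t = 5500/0.57 = 9649 s = 0.1117 d; decay factor exp(−0.34·0.1117) = 0.9627.
So the concentration just after mixing may be at most 1.8/0.9627 = 1.87 mg/L.
Mass balance: 1.87·5.582 = 0.0825·Cₑ + 5.5·0.11.
Cₑ = (10.44 − 0.605) / 0.0825 = 119.2 mg/L.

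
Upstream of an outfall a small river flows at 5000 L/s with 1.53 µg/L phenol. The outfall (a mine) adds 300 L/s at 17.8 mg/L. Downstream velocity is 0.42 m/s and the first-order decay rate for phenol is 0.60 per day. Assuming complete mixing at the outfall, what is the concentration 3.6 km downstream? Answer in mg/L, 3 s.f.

0.951 mg/L

300 L/s = 0.3 m³/s.
5000 L/s = 5 m³/s.
1.53 µg/L = 0.00153 mg/L.
After complete mixing, C₀ = (0.3·17.8 + 5·0.00153) / 5.3 = 1.009 mg/L.
Travel time t = 3600 m / 0.42 m/s = 8571 s = 0.09921 d.
C = 1.009·exp(−0.60·0.09921) = 1.009·0.9422 = 0.9507 mg/L.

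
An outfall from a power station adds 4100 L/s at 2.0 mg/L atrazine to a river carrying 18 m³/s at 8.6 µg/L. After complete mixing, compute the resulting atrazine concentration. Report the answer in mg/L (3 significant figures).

4100 L/s = 4.1 m³/s.
8.6 µg/L = 0.0086 mg/L.
Flow-weighted mixing gives C = (4.1·2 + 18·0.0086) / (4.1 + 18) = 8.355/22.1 = 0.378 mg/L.

0.378 mg/L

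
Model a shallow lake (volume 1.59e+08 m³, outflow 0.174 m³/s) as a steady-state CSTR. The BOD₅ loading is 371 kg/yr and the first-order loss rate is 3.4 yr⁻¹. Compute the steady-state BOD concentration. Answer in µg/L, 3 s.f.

0.679 µg/L

Outflow Q = 0.174 m³/s × 3.156e+07 s/yr = 5.491e+06 m³/yr.
Steady-state CSTR mass balance: W = Q·C + k·V·C, so C = W/(Q + kV).
Q + kV = 5.491e+06 + 3.4·1.59e+08 = 5.461e+08 m³/yr.
C = 371/5.461e+08 = 6.794e-07 kg/m³ = 0.0006794 mg/L = 0.6794 µg/L.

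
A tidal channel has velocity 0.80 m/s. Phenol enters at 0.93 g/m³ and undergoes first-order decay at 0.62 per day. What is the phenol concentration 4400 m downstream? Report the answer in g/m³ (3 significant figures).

Travel time t = 4400 m / 0.80 m/s = 4400/0.80 = 5500 s = 0.06366 d.
First-order decay: C = 0.93·exp(−0.62·0.06366) = 0.93·0.9613 = 0.894 g/m³.

0.894 g/m³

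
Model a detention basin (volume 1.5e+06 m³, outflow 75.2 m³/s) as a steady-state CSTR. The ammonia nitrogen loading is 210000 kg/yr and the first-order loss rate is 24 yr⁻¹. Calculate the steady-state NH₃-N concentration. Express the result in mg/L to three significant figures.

Outflow Q = 75.2 m³/s × 3.156e+07 s/yr = 2.373e+09 m³/yr.
Steady-state CSTR mass balance: W = Q·C + k·V·C, so C = W/(Q + kV).
Q + kV = 2.373e+09 + 24·1.5e+06 = 2.409e+09 m³/yr.
C = 210000/2.409e+09 = 8.717e-05 kg/m³ = 0.08717 mg/L.

0.0872 mg/L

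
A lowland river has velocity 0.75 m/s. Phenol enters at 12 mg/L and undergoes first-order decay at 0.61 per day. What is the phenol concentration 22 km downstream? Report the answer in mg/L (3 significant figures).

9.76 mg/L

Travel time t = 22 km / 0.75 m/s = 2.2e+04/0.75 = 2.933e+04 s = 0.3395 d.
First-order decay: C = 12·exp(−0.61·0.3395) = 12·0.8129 = 9.755 mg/L.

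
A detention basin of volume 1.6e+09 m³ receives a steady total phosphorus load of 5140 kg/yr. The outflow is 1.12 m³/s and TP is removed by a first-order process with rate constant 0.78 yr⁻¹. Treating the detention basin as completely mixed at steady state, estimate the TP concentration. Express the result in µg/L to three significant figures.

4.01 µg/L

Outflow Q = 1.12 m³/s × 3.156e+07 s/yr = 3.534e+07 m³/yr.
Steady-state CSTR mass balance: W = Q·C + k·V·C, so C = W/(Q + kV).
Q + kV = 3.534e+07 + 0.78·1.6e+09 = 1.283e+09 m³/yr.
C = 5140/1.283e+09 = 4.005e-06 kg/m³ = 0.004005 mg/L = 4.005 µg/L.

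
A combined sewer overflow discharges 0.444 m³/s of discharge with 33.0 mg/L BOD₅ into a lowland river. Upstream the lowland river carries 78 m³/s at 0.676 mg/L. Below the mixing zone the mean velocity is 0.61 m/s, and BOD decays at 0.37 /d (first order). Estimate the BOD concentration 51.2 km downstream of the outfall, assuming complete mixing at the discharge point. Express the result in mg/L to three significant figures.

After complete mixing, C₀ = (0.444·33 + 78·0.676) / 78.44 = 0.859 mg/L.
Travel time t = 5.12e+04 m / 0.61 m/s = 8.393e+04 s = 0.9715 d.
C = 0.859·exp(−0.37·0.9715) = 0.859·0.6981 = 0.5996 mg/L.

0.600 mg/L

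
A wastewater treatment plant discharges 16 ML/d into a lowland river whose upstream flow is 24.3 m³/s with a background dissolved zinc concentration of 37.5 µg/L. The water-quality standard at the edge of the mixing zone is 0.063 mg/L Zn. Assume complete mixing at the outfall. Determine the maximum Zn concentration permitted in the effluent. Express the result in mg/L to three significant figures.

3.41 mg/L

16 ML/d = 0.1852 m³/s.
37.5 µg/L = 0.0375 mg/L.
Mass balance: 0.063·24.49 = 0.1852·Cₑ + 24.3·0.0375.
Cₑ = (1.543 − 0.9113) / 0.1852 = 3.409 mg/L.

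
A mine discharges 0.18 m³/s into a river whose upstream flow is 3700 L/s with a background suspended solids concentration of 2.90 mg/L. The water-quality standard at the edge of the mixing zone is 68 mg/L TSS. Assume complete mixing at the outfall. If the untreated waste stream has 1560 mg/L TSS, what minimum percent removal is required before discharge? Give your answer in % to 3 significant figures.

3700 L/s = 3.7 m³/s.
Mass balance: 68·3.88 = 0.18·Cₑ + 3.7·2.9.
Cₑ = (263.8 − 10.73) / 0.18 = 1406 mg/L.
Required removal = 1 − 1406/1560 = 9.861 %.

9.86 %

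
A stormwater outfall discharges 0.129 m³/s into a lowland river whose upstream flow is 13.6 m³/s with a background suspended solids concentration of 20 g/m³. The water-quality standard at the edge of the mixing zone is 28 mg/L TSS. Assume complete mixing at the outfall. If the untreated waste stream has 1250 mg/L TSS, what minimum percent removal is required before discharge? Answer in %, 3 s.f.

Mass balance: 28·13.73 = 0.129·Cₑ + 13.6·20.
Cₑ = (384.4 − 272) / 0.129 = 871.4 mg/L.
Required removal = 1 − 871.4/1250 = 30.29 %.

30.3 %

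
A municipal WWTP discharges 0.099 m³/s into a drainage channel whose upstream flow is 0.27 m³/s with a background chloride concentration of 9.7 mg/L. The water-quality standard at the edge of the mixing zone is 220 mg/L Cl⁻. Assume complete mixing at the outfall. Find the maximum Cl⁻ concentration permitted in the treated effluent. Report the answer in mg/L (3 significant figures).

794 mg/L

Mass balance: 220·0.369 = 0.099·Cₑ + 0.27·9.7.
Cₑ = (81.18 − 2.619) / 0.099 = 793.5 mg/L.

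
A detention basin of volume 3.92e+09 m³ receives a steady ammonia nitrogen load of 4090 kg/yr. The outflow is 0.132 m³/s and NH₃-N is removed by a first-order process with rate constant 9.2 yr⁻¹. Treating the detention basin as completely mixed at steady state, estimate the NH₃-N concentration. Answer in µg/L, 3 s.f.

0.113 µg/L

Outflow Q = 0.132 m³/s × 3.156e+07 s/yr = 4.166e+06 m³/yr.
Steady-state CSTR mass balance: W = Q·C + k·V·C, so C = W/(Q + kV).
Q + kV = 4.166e+06 + 9.2·3.92e+09 = 3.607e+10 m³/yr.
C = 4090/3.607e+10 = 1.134e-07 kg/m³ = 0.0001134 mg/L = 0.1134 µg/L.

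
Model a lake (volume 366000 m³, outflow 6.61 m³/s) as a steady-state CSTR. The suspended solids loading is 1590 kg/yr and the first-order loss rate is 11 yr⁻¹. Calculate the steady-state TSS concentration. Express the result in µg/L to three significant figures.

7.48 µg/L

Outflow Q = 6.61 m³/s × 3.156e+07 s/yr = 2.086e+08 m³/yr.
Steady-state CSTR mass balance: W = Q·C + k·V·C, so C = W/(Q + kV).
Q + kV = 2.086e+08 + 11·366000 = 2.126e+08 m³/yr.
C = 1590/2.126e+08 = 7.478e-06 kg/m³ = 0.007478 mg/L = 7.478 µg/L.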